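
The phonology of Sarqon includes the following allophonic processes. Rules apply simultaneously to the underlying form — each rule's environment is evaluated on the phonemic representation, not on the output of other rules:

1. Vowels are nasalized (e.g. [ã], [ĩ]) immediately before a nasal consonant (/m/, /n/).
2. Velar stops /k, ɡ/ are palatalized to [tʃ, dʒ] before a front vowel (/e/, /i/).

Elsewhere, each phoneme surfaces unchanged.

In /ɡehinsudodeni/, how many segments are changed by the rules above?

3

Segments that undergo a rule: /ɡ/ → [dʒ] (rule 2); /i/ → [ĩ] (rule 1); /e/ → [ẽ] (rule 1).
All other segments surface unchanged.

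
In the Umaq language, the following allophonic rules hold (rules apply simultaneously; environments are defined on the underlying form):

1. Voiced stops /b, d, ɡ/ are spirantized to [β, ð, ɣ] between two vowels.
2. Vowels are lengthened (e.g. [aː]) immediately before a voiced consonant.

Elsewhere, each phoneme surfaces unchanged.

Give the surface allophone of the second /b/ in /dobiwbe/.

[b]

/b/ — between /w/ and /e/; rule 1 does not apply here → [b].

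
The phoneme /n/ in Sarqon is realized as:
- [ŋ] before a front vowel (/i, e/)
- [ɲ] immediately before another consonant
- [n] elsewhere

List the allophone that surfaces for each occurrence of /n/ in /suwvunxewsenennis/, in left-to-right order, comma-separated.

Occurrence 1 (position 6): immediately before another consonant → [ɲ].
Occurrence 2 (position 12): before a front vowel (/i, e/) → [ŋ].
Occurrence 3 (position 14): immediately before another consonant → [ɲ].
Occurrence 4 (position 15): before a front vowel (/i, e/) → [ŋ].

[ɲ], [ŋ], [ɲ], [ŋ]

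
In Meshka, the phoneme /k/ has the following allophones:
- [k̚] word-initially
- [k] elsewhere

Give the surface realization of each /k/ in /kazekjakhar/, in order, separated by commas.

Occurrence 1 (position 1): word-initially → [k̚].
Occurrence 2 (position 5): no conditioning environment matches → elsewhere allophone [k].
Occurrence 3 (position 8): no conditioning environment matches → elsewhere allophone [k].

[k̚], [k], [k]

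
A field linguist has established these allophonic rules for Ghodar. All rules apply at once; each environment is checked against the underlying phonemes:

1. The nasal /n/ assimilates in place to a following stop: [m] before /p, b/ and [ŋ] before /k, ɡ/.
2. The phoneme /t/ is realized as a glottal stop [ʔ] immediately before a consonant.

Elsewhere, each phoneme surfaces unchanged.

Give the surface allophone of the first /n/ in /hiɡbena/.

[n]

/n/ (between /e/ and /a/): rule 1 targets it, but not before a labial or velar stop → unchanged [n].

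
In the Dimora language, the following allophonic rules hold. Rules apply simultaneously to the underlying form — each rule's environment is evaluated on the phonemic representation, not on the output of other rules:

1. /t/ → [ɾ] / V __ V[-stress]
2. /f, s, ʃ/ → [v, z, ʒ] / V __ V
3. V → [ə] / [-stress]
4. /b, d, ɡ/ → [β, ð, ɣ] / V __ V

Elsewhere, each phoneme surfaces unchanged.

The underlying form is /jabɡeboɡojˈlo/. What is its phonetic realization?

/j/ (word-initial) is unaffected → [j].
Rule 3 applies to /a/ (between /j/ and /b/: in an unstressed syllable) → [ə].
/b/ — between /a/ and /ɡ/; rule 4 does not apply here → [b].
/ɡ/ — between /b/ and /e/; rule 4 does not apply here → [ɡ].
/e/ (between /ɡ/ and /b/): in an unstressed syllable, so rule 3 applies → [ə].
/b/ meets the environment for rule 4 (between two vowels) → [β].
/o/ (between /b/ and /ɡ/) occurs in an unstressed syllable → [ə] by rule 3.
/ɡ/ (between /o/ and /o/) occurs between two vowels → [ɣ] by rule 4.
/o/ — between /ɡ/ and /j/, in an unstressed syllable — surfaces as [ə] (rule 3).
/j/ stays [j].
/l/ (between /j/ and /o/): no rule targets it → [l].
/o/ (word-final) is in the target of rule 3 but the environment (in an unstressed syllable) is not met → [o].

[jəbɡəβəɣəjˈlo]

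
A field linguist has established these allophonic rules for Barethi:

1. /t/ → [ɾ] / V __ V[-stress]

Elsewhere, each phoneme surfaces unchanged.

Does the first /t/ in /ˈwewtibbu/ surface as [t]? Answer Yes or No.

/t/ (between /w/ and /i/): rule 1 targets it, but not between a vowel and a following unstressed vowel → unchanged [t].
The actual realization is [t], which matches [t].

Yes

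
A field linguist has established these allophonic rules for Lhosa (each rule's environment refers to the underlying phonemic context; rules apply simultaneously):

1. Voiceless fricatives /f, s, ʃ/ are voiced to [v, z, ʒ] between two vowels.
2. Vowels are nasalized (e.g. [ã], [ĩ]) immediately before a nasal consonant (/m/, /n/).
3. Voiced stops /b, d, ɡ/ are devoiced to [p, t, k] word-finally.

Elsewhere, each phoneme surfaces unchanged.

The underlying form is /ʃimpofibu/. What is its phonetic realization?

/ʃ/ (word-initial): rule 1 targets it, but not between two vowels → unchanged [ʃ].
/i/ — between /ʃ/ and /m/, before a nasal consonant — surfaces as [ĩ] (rule 2).
/m/ stays [m].
/p/ (between /m/ and /o/): no rule targets it → [p].
/o/ (between /p/ and /f/) is in the target of rule 2 but the environment (before a nasal consonant) is not met → [o].
/f/ (between /o/ and /i/): between two vowels, so rule 1 applies → [v].
/i/ (between /f/ and /b/) fails the environment for rule 2, so it stays [i].
/b/ (between /i/ and /u/) fails the environment for rule 3, so it stays [b].
/u/ (word-final): rule 2 targets it, but not before a nasal consonant → unchanged [u].

[ʃĩmpovibu]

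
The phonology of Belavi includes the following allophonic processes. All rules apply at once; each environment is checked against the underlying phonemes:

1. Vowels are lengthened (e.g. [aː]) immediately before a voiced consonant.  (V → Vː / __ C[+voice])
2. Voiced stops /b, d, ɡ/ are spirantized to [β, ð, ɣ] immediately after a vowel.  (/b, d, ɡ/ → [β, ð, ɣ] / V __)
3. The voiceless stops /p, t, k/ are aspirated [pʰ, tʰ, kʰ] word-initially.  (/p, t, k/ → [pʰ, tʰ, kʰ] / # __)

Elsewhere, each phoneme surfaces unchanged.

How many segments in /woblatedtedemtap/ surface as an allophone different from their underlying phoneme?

Segments that undergo a rule: /o/ → [oː] (rule 1); /b/ → [β] (rule 2); /e/ → [eː] (rule 1); /d/ → [ð] (rule 2); /e/ → [eː] (rule 1); /d/ → [ð] (rule 2); /e/ → [eː] (rule 1).
All other segments surface unchanged.

7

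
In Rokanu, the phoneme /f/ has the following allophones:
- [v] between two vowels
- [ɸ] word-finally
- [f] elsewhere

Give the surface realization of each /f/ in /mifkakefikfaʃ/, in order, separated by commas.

Occurrence 1 (position 3): no conditioning environment matches → elsewhere allophone [f].
Occurrence 2 (position 8): between two vowels → [v].
Occurrence 3 (position 11): no conditioning environment matches → elsewhere allophone [f].

[f], [v], [f]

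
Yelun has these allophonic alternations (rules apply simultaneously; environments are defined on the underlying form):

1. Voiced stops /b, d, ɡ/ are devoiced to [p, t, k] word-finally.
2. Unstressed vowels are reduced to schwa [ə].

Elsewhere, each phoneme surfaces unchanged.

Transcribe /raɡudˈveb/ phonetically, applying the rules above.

[rəɡədˈvep]

/r/ (word-initial): no rule targets it → [r].
/a/ meets the environment for rule 2 (in an unstressed syllable) → [ə].
/ɡ/ (between /a/ and /u/) is in the target of rule 1 but the environment (word-finally) is not met → [ɡ].
/u/ (between /ɡ/ and /d/): in an unstressed syllable, so rule 2 applies → [ə].
/d/ (between /u/ and /v/) is in the target of rule 1 but the environment (word-finally) is not met → [d].
/v/ — not in any rule's target class → [v].
/e/ (between /v/ and /b/) is in the target of rule 2 but the environment (in an unstressed syllable) is not met → [e].
Rule 1 applies to /b/ (word-final: word-finally) → [p].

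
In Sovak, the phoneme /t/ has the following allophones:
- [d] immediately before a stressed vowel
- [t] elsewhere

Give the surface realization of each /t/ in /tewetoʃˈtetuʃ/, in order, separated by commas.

Occurrence 1 (position 1): no conditioning environment matches → elsewhere allophone [t].
Occurrence 2 (position 5): no conditioning environment matches → elsewhere allophone [t].
Occurrence 3 (position 8): immediately before a stressed vowel → [d].
Occurrence 4 (position 10): no conditioning environment matches → elsewhere allophone [t].

[t], [t], [d], [t]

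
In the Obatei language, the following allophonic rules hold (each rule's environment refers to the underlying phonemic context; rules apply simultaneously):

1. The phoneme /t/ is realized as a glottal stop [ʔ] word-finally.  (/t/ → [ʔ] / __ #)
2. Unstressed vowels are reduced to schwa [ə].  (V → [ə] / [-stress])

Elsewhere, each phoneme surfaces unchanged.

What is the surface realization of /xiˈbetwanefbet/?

[xəˈbetwənəfbəʔ]

/x/ stays [x].
/i/ meets the environment for rule 2 (in an unstressed syllable) → [ə].
/b/ — not in any rule's target class → [b].
/e/ (between /b/ and /t/) fails the environment for rule 2, so it stays [e].
/t/ (between /e/ and /w/): rule 1 targets it, but not word-finally → unchanged [t].
/w/ — not in any rule's target class → [w].
Rule 2 applies to /a/ (between /w/ and /n/: in an unstressed syllable) → [ə].
/n/ (between /a/ and /e/): no rule targets it → [n].
/e/ meets the environment for rule 2 (in an unstressed syllable) → [ə].
/f/ stays [f].
/b/ stays [b].
/e/ — between /b/ and /t/, in an unstressed syllable — surfaces as [ə] (rule 2).
/t/ meets the environment for rule 1 (word-finally) → [ʔ].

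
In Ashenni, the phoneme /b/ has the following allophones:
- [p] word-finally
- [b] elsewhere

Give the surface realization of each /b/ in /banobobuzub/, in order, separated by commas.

Occurrence 1 (position 1): no conditioning environment matches → elsewhere allophone [b].
Occurrence 2 (position 5): no conditioning environment matches → elsewhere allophone [b].
Occurrence 3 (position 7): no conditioning environment matches → elsewhere allophone [b].
Occurrence 4 (position 11): word-finally → [p].

[b], [b], [b], [p]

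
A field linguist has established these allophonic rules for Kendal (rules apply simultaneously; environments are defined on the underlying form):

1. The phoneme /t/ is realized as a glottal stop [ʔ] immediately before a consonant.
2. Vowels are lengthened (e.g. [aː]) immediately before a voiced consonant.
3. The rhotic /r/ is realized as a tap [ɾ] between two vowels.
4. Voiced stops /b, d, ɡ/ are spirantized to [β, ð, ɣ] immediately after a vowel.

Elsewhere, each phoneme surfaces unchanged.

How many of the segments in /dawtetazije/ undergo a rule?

3

Segments that undergo a rule: /a/ → [aː] (rule 2); /a/ → [aː] (rule 2); /i/ → [iː] (rule 2).
All other segments surface unchanged.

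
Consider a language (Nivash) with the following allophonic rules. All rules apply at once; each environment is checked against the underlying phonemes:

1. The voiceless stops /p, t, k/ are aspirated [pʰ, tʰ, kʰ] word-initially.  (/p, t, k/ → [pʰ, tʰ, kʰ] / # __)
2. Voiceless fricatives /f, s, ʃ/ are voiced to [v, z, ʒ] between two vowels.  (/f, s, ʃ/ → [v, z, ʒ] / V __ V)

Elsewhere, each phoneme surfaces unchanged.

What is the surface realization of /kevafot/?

/k/ (word-initial): word-initially, so rule 1 applies → [kʰ].
/f/ (between /a/ and /o/): between two vowels, so rule 2 applies → [v].
/t/ (word-final): rule 1 targets it, but not word-initially → unchanged [t].

[kʰevavot]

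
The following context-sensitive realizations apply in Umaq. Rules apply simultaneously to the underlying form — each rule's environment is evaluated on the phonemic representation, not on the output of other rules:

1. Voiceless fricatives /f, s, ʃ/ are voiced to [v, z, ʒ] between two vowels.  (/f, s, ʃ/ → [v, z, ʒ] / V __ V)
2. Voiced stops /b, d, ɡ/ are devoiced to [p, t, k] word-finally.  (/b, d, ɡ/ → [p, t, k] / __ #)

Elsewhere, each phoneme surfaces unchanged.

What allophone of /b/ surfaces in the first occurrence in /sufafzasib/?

/b/ (word-final): word-finally, so rule 2 applies → [p].

[p]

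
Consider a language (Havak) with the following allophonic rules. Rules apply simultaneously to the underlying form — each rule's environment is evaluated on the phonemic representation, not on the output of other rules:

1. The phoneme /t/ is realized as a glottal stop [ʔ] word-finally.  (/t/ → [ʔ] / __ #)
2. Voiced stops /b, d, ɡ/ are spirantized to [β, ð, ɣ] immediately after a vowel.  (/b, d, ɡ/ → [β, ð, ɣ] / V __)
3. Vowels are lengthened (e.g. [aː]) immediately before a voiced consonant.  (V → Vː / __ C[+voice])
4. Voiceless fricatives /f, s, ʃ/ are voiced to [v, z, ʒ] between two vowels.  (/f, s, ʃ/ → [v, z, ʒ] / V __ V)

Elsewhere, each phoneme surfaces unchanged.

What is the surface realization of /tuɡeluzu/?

[tuːɣeːluːzu]

/t/ (word-initial) fails the environment for rule 1, so it stays [t].
/u/ — between /t/ and /ɡ/, before a voiced consonant — surfaces as [uː] (rule 3).
/ɡ/ meets the environment for rule 2 (immediately after a vowel) → [ɣ].
Rule 3 applies to /e/ (between /ɡ/ and /l/: before a voiced consonant) → [eː].
/u/ meets the environment for rule 3 (before a voiced consonant) → [uː].
/u/ — word-final; rule 3 does not apply here → [u].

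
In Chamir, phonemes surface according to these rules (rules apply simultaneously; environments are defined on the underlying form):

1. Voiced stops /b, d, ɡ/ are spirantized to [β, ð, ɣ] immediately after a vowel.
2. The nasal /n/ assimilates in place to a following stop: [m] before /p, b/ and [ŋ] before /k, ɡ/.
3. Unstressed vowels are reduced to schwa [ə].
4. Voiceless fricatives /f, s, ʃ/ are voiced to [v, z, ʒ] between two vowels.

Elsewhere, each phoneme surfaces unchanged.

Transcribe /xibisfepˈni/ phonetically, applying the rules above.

[xəβəsfəpˈni]

/x/ stays [x].
/i/ (between /x/ and /b/) occurs in an unstressed syllable → [ə] by rule 3.
/b/ — between /i/ and /i/, immediately after a vowel — surfaces as [β] (rule 1).
/i/ — between /b/ and /s/, in an unstressed syllable — surfaces as [ə] (rule 3).
/s/ (between /i/ and /f/) is in the target of rule 4 but the environment (between two vowels) is not met → [s].
/f/ (between /s/ and /e/) is in the target of rule 4 but the environment (between two vowels) is not met → [f].
/e/ meets the environment for rule 3 (in an unstressed syllable) → [ə].
/p/ (between /e/ and /n/) is unaffected → [p].
/n/ — between /p/ and /i/; rule 2 does not apply here → [n].
/i/ (word-final): rule 3 targets it, but not in an unstressed syllable → unchanged [i].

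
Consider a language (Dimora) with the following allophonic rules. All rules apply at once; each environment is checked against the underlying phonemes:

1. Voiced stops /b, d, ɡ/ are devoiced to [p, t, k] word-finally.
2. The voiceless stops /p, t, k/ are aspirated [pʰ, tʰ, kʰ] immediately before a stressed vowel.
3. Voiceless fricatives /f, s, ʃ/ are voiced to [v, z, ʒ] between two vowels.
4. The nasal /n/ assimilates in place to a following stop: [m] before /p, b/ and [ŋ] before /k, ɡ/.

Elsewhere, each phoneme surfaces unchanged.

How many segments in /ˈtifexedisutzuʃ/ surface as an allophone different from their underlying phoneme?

3

Segments that undergo a rule: /t/ → [tʰ] (rule 2); /f/ → [v] (rule 3); /s/ → [z] (rule 3).
All other segments surface unchanged.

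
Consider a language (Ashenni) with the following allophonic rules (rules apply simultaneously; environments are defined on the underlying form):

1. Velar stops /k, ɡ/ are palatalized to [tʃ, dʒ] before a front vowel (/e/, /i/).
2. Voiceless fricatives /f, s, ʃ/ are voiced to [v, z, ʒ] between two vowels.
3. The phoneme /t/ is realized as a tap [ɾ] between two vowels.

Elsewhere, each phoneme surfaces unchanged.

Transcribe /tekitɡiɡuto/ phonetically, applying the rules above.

/t/ (word-initial) is in the target of rule 3 but the environment (between two vowels) is not met → [t].
/e/ — not in any rule's target class → [e].
/k/ — between /e/ and /i/, before a front vowel — surfaces as [tʃ] (rule 1).
/i/ (between /k/ and /t/) is unaffected → [i].
/t/ (between /i/ and /ɡ/) is in the target of rule 3 but the environment (between two vowels) is not met → [t].
/ɡ/ (between /t/ and /i/) occurs before a front vowel → [dʒ] by rule 1.
/i/ stays [i].
/ɡ/ (between /i/ and /u/): rule 1 targets it, but not before a front vowel → unchanged [ɡ].
/u/ (between /ɡ/ and /t/) is unaffected → [u].
/t/ meets the environment for rule 3 (between two vowels) → [ɾ].
/o/ stays [o].

[tetʃitdʒiɡuɾo]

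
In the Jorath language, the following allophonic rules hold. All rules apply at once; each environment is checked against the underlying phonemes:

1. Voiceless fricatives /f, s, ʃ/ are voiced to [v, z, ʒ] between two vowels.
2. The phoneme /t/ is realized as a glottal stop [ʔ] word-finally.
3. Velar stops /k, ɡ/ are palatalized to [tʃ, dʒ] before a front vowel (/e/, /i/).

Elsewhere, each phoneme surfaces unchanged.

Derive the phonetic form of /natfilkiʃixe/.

[natfiltʃiʒixe]

/n/ (word-initial) is unaffected → [n].
/a/ (between /n/ and /t/): no rule targets it → [a].
/t/ (between /a/ and /f/) is in the target of rule 2 but the environment (word-finally) is not met → [t].
/f/ (between /t/ and /i/) fails the environment for rule 1, so it stays [f].
/i/ — not in any rule's target class → [i].
/l/ stays [l].
/k/ — between /l/ and /i/, before a front vowel — surfaces as [tʃ] (rule 3).
/i/ (between /k/ and /ʃ/) is unaffected → [i].
/ʃ/ (between /i/ and /i/): between two vowels, so rule 1 applies → [ʒ].
/i/ (between /ʃ/ and /x/) is unaffected → [i].
/x/ stays [x].
/e/ — not in any rule's target class → [e].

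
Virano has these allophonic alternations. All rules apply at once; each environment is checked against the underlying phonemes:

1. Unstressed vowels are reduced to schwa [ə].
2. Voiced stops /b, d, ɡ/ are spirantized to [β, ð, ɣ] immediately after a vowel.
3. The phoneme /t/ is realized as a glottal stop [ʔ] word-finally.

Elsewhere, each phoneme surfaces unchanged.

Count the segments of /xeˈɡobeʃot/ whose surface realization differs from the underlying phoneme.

Segments that undergo a rule: /e/ → [ə] (rule 1); /ɡ/ → [ɣ] (rule 2); /b/ → [β] (rule 2); /e/ → [ə] (rule 1); /o/ → [ə] (rule 1); /t/ → [ʔ] (rule 3).
All other segments surface unchanged.

6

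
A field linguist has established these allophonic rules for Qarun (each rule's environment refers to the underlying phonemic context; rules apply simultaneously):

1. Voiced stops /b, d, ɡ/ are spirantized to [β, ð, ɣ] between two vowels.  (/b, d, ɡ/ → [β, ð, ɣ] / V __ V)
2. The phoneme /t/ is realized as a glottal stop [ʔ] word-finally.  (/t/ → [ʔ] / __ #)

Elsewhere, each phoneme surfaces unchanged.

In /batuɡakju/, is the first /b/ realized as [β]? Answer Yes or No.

/b/ — word-initial; rule 1 does not apply here → [b].
The actual realization is [b], not [β].

No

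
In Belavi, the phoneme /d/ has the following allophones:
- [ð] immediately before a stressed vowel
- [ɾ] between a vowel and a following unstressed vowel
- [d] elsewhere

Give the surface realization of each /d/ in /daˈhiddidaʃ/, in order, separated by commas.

Occurrence 1 (position 1): no conditioning environment matches → elsewhere allophone [d].
Occurrence 2 (position 5): no conditioning environment matches → elsewhere allophone [d].
Occurrence 3 (position 6): no conditioning environment matches → elsewhere allophone [d].
Occurrence 4 (position 8): between a vowel and a following unstressed vowel → [ɾ].

[d], [d], [d], [ɾ]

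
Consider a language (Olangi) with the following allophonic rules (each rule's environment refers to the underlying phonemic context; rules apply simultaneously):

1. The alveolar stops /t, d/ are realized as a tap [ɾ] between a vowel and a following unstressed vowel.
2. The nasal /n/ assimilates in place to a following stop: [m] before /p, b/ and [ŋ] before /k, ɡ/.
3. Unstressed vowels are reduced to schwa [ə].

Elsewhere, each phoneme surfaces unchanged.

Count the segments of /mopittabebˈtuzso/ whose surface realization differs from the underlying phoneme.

5

Segments that undergo a rule: /o/ → [ə] (rule 3); /i/ → [ə] (rule 3); /a/ → [ə] (rule 3); /e/ → [ə] (rule 3); /o/ → [ə] (rule 3).
All other segments surface unchanged.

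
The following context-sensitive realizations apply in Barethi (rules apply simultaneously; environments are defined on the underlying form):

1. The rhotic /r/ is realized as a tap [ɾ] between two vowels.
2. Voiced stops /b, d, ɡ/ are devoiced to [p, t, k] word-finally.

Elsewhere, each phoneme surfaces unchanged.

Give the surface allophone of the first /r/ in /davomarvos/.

/r/ — between /a/ and /v/; rule 1 does not apply here → [r].

[r]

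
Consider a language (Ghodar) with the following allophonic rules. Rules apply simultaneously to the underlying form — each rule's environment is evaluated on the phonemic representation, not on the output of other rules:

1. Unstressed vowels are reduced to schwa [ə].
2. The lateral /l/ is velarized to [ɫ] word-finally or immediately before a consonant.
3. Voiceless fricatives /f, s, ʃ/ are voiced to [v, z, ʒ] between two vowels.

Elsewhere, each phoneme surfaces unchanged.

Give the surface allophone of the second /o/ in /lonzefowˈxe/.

[ə]

Rule 1 applies to /o/ (between /f/ and /w/: in an unstressed syllable) → [ə].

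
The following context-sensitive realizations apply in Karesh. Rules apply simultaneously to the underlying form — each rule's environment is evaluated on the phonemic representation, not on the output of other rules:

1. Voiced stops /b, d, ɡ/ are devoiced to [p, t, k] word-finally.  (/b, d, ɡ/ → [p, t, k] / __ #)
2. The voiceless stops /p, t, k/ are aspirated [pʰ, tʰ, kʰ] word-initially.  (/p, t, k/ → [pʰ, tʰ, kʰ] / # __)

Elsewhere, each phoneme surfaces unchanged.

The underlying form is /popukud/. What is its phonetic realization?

/p/ meets the environment for rule 2 (word-initially) → [pʰ].
/o/ stays [o].
/p/ (between /o/ and /u/): rule 2 targets it, but not word-initially → unchanged [p].
/u/ stays [u].
/k/ (between /u/ and /u/) is in the target of rule 2 but the environment (word-initially) is not met → [k].
/u/ stays [u].
/d/ (word-final): word-finally, so rule 1 applies → [t].

[pʰopukut]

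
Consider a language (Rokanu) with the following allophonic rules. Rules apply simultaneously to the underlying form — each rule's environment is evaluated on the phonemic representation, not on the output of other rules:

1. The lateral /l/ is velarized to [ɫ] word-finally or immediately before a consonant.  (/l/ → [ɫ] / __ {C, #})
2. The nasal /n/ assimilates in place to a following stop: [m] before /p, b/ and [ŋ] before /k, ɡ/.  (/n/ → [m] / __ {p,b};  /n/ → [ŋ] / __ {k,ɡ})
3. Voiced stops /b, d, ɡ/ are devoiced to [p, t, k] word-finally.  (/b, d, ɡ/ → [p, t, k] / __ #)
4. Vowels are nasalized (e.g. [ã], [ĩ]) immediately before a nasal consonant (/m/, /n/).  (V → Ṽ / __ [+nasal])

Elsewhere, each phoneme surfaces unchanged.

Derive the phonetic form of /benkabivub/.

[bẽŋkabivup]

/b/ (word-initial): rule 3 targets it, but not word-finally → unchanged [b].
Rule 4 applies to /e/ (between /b/ and /n/: before a nasal consonant) → [ẽ].
Rule 2 applies to /n/ (between /e/ and /k/: before a labial or velar stop) → [ŋ].
/k/ (between /n/ and /a/) is unaffected → [k].
/a/ (between /k/ and /b/) is in the target of rule 4 but the environment (before a nasal consonant) is not met → [a].
/b/ (between /a/ and /i/) fails the environment for rule 3, so it stays [b].
/i/ (between /b/ and /v/) is in the target of rule 4 but the environment (before a nasal consonant) is not met → [i].
/v/ — not in any rule's target class → [v].
/u/ (between /v/ and /b/) fails the environment for rule 4, so it stays [u].
/b/ — word-final, word-finally — surfaces as [p] (rule 3).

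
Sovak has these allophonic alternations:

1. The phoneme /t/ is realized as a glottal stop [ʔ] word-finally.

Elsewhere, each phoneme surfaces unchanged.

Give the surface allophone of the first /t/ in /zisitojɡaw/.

/t/ — between /i/ and /o/; rule 1 does not apply here → [t].

[t]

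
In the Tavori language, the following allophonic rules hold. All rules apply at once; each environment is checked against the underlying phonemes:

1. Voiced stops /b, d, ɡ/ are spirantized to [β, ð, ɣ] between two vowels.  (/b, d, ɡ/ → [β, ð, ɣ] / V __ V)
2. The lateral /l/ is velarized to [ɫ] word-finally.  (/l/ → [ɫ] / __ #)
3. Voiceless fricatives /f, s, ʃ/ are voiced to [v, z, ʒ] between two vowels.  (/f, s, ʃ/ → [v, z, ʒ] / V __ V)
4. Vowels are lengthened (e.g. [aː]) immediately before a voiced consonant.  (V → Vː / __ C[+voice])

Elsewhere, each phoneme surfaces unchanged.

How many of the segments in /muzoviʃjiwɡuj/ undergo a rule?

4

Segments that undergo a rule: /u/ → [uː] (rule 4); /o/ → [oː] (rule 4); /i/ → [iː] (rule 4); /u/ → [uː] (rule 4).
All other segments surface unchanged.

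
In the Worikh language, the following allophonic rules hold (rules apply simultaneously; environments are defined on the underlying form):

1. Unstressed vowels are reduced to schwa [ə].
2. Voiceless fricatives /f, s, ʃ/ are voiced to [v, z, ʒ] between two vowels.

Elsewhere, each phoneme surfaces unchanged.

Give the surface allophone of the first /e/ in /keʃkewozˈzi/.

[ə]

/e/ — between /k/ and /ʃ/, in an unstressed syllable — surfaces as [ə] (rule 1).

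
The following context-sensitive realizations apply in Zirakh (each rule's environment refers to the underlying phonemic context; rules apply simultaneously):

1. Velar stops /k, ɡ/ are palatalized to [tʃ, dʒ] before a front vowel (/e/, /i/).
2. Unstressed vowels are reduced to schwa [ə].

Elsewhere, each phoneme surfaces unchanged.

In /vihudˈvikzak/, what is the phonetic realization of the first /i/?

[ə]

/i/ (between /v/ and /h/) occurs in an unstressed syllable → [ə] by rule 2.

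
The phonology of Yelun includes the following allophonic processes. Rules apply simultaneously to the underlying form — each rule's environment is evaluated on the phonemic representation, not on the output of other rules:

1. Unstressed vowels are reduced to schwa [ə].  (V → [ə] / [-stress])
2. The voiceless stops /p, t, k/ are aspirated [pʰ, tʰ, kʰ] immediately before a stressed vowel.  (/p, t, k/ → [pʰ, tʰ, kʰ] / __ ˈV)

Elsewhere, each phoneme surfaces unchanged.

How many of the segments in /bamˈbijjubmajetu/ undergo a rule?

5

Segments that undergo a rule: /a/ → [ə] (rule 1); /u/ → [ə] (rule 1); /a/ → [ə] (rule 1); /e/ → [ə] (rule 1); /u/ → [ə] (rule 1).
All other segments surface unchanged.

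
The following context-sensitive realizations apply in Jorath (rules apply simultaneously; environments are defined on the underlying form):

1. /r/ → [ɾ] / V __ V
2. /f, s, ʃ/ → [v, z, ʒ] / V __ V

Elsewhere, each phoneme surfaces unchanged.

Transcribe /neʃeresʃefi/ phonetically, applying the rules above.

/n/ — not in any rule's target class → [n].
/e/ — not in any rule's target class → [e].
/ʃ/ meets the environment for rule 2 (between two vowels) → [ʒ].
/e/ (between /ʃ/ and /r/) is unaffected → [e].
Rule 1 applies to /r/ (between /e/ and /e/: between two vowels) → [ɾ].
/e/ (between /r/ and /s/) is unaffected → [e].
/s/ — between /e/ and /ʃ/; rule 2 does not apply here → [s].
/ʃ/ — between /s/ and /e/; rule 2 does not apply here → [ʃ].
/e/ — not in any rule's target class → [e].
/f/ meets the environment for rule 2 (between two vowels) → [v].
/i/ (word-final) is unaffected → [i].

[neʒeɾesʃevi]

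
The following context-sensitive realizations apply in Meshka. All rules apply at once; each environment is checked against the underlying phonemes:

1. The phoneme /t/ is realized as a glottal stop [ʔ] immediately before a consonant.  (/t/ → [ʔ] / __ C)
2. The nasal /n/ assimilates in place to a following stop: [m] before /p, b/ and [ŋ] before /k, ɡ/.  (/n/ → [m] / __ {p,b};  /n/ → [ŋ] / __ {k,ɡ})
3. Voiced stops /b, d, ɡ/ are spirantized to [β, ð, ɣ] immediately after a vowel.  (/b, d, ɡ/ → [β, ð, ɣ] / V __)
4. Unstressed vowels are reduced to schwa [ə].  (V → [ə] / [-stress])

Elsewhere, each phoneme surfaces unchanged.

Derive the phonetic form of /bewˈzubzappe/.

[bəwˈzuβzəppə]

/b/ (word-initial): rule 3 targets it, but not immediately after a vowel → unchanged [b].
Rule 4 applies to /e/ (between /b/ and /w/: in an unstressed syllable) → [ə].
/u/ — between /z/ and /b/; rule 4 does not apply here → [u].
/b/ (between /u/ and /z/) occurs immediately after a vowel → [β] by rule 3.
/a/ — between /z/ and /p/, in an unstressed syllable — surfaces as [ə] (rule 4).
/e/ (word-final): in an unstressed syllable, so rule 4 applies → [ə].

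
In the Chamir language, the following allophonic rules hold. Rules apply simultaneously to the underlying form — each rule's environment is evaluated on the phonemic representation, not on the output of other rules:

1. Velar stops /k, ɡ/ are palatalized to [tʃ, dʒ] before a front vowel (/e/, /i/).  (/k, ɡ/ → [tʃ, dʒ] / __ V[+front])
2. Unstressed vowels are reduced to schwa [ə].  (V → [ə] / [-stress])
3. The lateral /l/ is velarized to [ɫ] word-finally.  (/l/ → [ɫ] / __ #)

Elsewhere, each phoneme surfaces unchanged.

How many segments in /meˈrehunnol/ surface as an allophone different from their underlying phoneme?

4

Segments that undergo a rule: /e/ → [ə] (rule 2); /u/ → [ə] (rule 2); /o/ → [ə] (rule 2); /l/ → [ɫ] (rule 3).
All other segments surface unchanged.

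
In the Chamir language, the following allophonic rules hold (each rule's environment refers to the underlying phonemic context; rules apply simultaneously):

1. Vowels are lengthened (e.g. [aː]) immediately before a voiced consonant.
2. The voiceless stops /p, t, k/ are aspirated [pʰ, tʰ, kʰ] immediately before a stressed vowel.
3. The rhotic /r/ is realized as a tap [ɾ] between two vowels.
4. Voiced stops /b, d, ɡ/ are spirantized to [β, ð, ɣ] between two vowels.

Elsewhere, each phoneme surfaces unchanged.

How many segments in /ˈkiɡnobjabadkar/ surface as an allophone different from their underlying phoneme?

7

Segments that undergo a rule: /k/ → [kʰ] (rule 2); /i/ → [iː] (rule 1); /o/ → [oː] (rule 1); /a/ → [aː] (rule 1); /b/ → [β] (rule 4); /a/ → [aː] (rule 1); /a/ → [aː] (rule 1).
All other segments surface unchanged.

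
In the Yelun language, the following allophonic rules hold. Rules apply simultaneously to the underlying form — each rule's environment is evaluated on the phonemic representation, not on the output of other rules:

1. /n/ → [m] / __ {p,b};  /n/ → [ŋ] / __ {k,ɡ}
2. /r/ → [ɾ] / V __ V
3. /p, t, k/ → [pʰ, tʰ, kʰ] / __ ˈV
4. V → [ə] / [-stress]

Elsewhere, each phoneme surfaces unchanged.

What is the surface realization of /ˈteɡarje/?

[ˈtʰeɡərjə]

/t/ (word-initial): immediately before a stressed vowel, so rule 3 applies → [tʰ].
/e/ (between /t/ and /ɡ/) is in the target of rule 4 but the environment (in an unstressed syllable) is not met → [e].
/ɡ/ — not in any rule's target class → [ɡ].
/a/ (between /ɡ/ and /r/) occurs in an unstressed syllable → [ə] by rule 4.
/r/ (between /a/ and /j/): rule 2 targets it, but not between two vowels → unchanged [r].
/j/ (between /r/ and /e/) is unaffected → [j].
/e/ (word-final) occurs in an unstressed syllable → [ə] by rule 4.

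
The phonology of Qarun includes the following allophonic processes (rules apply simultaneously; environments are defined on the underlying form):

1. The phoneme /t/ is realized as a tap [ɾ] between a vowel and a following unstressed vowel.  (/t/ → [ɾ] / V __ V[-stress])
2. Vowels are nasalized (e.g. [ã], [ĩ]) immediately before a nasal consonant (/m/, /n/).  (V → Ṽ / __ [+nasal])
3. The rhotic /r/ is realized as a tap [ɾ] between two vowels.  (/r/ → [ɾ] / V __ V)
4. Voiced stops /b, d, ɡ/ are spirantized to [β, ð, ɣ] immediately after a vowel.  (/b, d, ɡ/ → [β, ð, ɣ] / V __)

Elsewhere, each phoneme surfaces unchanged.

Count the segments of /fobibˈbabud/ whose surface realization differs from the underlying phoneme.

Segments that undergo a rule: /b/ → [β] (rule 4); /b/ → [β] (rule 4); /b/ → [β] (rule 4); /d/ → [ð] (rule 4).
All other segments surface unchanged.

4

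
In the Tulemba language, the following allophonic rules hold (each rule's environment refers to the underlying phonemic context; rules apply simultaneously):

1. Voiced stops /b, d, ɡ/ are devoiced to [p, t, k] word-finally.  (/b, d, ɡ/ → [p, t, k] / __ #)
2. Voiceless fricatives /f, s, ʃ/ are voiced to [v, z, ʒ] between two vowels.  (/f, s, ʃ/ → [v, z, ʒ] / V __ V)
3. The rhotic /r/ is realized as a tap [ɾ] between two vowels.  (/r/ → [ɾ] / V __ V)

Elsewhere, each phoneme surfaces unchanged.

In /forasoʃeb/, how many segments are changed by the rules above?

Segments that undergo a rule: /r/ → [ɾ] (rule 3); /s/ → [z] (rule 2); /ʃ/ → [ʒ] (rule 2); /b/ → [p] (rule 1).
All other segments surface unchanged.

4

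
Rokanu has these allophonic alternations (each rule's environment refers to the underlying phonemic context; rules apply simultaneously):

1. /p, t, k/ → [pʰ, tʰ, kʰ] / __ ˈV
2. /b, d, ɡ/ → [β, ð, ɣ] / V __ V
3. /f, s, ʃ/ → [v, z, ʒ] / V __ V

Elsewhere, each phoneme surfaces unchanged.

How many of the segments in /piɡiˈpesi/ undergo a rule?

3

Segments that undergo a rule: /ɡ/ → [ɣ] (rule 2); /p/ → [pʰ] (rule 1); /s/ → [z] (rule 3).
All other segments surface unchanged.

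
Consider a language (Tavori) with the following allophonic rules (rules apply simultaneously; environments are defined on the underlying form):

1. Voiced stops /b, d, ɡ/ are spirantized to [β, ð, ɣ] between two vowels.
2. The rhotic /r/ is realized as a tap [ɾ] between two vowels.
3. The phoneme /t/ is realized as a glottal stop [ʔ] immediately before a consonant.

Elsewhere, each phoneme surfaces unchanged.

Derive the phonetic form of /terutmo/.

/t/ (word-initial): rule 3 targets it, but not immediately before a consonant → unchanged [t].
/e/ — not in any rule's target class → [e].
/r/ (between /e/ and /u/) occurs between two vowels → [ɾ] by rule 2.
/u/ (between /r/ and /t/): no rule targets it → [u].
Rule 3 applies to /t/ (between /u/ and /m/: immediately before a consonant) → [ʔ].
/m/ — not in any rule's target class → [m].
/o/ (word-final) is unaffected → [o].

[teɾuʔmo]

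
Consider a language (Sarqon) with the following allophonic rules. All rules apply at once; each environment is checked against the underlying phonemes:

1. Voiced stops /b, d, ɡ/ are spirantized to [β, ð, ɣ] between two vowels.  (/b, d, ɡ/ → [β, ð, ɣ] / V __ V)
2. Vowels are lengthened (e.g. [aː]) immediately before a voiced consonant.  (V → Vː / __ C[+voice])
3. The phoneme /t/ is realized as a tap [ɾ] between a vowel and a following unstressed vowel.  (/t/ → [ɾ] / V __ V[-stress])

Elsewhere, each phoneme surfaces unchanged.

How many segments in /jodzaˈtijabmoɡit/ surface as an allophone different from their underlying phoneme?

Segments that undergo a rule: /o/ → [oː] (rule 2); /i/ → [iː] (rule 2); /a/ → [aː] (rule 2); /o/ → [oː] (rule 2); /ɡ/ → [ɣ] (rule 1).
All other segments surface unchanged.

5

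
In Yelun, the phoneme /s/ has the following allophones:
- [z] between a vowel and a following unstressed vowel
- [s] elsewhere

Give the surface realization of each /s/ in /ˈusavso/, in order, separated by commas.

Occurrence 1 (position 2): between a vowel and a following unstressed vowel → [z].
Occurrence 2 (position 5): no conditioning environment matches → elsewhere allophone [s].

[z], [s]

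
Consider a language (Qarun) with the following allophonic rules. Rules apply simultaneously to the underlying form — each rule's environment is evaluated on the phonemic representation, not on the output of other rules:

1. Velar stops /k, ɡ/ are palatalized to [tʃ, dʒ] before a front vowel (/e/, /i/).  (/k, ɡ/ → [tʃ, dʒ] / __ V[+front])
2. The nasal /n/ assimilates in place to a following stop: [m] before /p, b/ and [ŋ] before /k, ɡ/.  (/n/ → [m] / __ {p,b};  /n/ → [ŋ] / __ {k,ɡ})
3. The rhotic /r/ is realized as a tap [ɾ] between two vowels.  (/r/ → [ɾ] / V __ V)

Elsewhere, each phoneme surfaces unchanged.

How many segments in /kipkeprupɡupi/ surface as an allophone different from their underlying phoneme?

2

Segments that undergo a rule: /k/ → [tʃ] (rule 1); /k/ → [tʃ] (rule 1).
All other segments surface unchanged.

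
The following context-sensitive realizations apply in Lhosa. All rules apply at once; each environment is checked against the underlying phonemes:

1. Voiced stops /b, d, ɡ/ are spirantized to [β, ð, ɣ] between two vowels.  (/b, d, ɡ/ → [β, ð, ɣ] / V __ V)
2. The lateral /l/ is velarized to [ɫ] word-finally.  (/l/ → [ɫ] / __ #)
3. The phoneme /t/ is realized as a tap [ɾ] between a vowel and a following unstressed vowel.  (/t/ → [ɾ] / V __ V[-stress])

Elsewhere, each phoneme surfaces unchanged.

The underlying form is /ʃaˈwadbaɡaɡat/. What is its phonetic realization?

/ʃ/ stays [ʃ].
/a/ — not in any rule's target class → [a].
/w/ — not in any rule's target class → [w].
/a/ (between /w/ and /d/) is unaffected → [a].
/d/ — between /a/ and /b/; rule 1 does not apply here → [d].
/b/ — between /d/ and /a/; rule 1 does not apply here → [b].
/a/ (between /b/ and /ɡ/) is unaffected → [a].
/ɡ/ meets the environment for rule 1 (between two vowels) → [ɣ].
/a/ (between /ɡ/ and /ɡ/) is unaffected → [a].
Rule 1 applies to /ɡ/ (between /a/ and /a/: between two vowels) → [ɣ].
/a/ (between /ɡ/ and /t/) is unaffected → [a].
/t/ (word-final): rule 3 targets it, but not between a vowel and a following unstressed vowel → unchanged [t].

[ʃaˈwadbaɣaɣat]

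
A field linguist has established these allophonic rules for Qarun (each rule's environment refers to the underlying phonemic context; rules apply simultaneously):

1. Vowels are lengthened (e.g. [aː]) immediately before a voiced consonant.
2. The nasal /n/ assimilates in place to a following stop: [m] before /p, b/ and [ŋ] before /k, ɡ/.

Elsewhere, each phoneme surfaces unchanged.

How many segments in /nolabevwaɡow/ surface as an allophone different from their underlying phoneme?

Segments that undergo a rule: /o/ → [oː] (rule 1); /a/ → [aː] (rule 1); /e/ → [eː] (rule 1); /a/ → [aː] (rule 1); /o/ → [oː] (rule 1).
All other segments surface unchanged.

5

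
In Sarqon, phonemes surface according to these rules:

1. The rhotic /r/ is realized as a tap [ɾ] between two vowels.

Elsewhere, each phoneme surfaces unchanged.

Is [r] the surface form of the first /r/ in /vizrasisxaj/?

Yes

/r/ (between /z/ and /a/): rule 1 targets it, but not between two vowels → unchanged [r].
The actual realization is [r], which matches [r].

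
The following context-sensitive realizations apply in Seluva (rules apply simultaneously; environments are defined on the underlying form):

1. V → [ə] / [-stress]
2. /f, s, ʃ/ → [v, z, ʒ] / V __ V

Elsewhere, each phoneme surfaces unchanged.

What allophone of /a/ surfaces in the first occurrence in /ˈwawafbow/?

[a]

/a/ — between /w/ and /w/; rule 1 does not apply here → [a].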